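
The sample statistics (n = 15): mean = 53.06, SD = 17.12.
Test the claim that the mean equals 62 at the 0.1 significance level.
One-sample t-test:
H₀: μ = 62
H₁: μ ≠ 62
df = n - 1 = 14
t = (x̄ - μ₀) / (s/√n) = (53.06 - 62) / (17.12/√15) = -2.022
p-value = 0.0627

Since p-value < α = 0.1, we reject H₀.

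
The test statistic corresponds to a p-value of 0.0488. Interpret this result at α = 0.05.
Since p = 0.0488 < α = 0.05, reject H₀.
There is sufficient evidence to reject the null hypothesis; the result is statistically significant at the 0.05 level.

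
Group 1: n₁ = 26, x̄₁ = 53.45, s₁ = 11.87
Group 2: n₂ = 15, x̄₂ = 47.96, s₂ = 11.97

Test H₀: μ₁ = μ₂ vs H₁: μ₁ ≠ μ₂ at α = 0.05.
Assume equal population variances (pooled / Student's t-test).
Student's two-sample t-test (equal variances):
H₀: μ₁ = μ₂
H₁: μ₁ ≠ μ₂
df = n₁ + n₂ - 2 = 39
Pooled variance s_p² = [(n₁-1)s₁² + (n₂-1)s₂²] / (n₁ + n₂ - 2) = [(25)(11.87²) + (14)(11.97²)] / 39 = 141.7527
SE = √(s_p²(1/n₁ + 1/n₂)) = √(141.7527 × (1/26 + 1/15)) = 3.8603
t = (x̄₁ - x̄₂) / SE = (53.45 - 47.96) / 3.8603 = 5.49 / 3.8603 = 1.422
p-value = 0.1629

Since p-value > α = 0.05, we fail to reject H₀.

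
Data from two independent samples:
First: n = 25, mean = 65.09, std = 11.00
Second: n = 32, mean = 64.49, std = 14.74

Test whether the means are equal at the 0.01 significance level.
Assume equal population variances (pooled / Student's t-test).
Student's two-sample t-test (equal variances):
H₀: μ₁ = μ₂
H₁: μ₁ ≠ μ₂
df = n₁ + n₂ - 2 = 55
Pooled variance s_p² = [(n₁-1)s₁² + (n₂-1)s₂²] / (n₁ + n₂ - 2) = [(24)(11.00²) + (31)(14.74²)] / 55 = 175.2599
SE = √(s_p²(1/n₁ + 1/n₂)) = √(175.2599 × (1/25 + 1/32)) = 3.5337
t = (x̄₁ - x̄₂) / SE = (65.09 - 64.49) / 3.5337 = 0.60 / 3.5337 = 0.170
p-value = 0.8658

Since p-value > α = 0.01, we fail to reject H₀.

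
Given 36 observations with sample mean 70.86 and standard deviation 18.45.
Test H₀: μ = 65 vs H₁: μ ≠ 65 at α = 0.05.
One-sample t-test:
H₀: μ = 65
H₁: μ ≠ 65
df = n - 1 = 35
t = (x̄ - μ₀) / (s/√n) = (70.86 - 65) / (18.45/√36) = 1.906
p-value = 0.0649

Since p-value > α = 0.05, we fail to reject H₀.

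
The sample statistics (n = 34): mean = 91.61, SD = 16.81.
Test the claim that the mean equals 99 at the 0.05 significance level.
One-sample t-test:
H₀: μ = 99
H₁: μ ≠ 99
df = n - 1 = 33
t = (x̄ - μ₀) / (s/√n) = (91.61 - 99) / (16.81/√34) = -2.563
p-value = 0.0151

Since p-value < α = 0.05, we reject H₀.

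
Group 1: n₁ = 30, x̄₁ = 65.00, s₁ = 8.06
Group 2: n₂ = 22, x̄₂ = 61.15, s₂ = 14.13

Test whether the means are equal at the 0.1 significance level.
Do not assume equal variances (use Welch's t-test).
Welch's two-sample t-test:
H₀: μ₁ = μ₂
H₁: μ₁ ≠ μ₂
s₁²/n₁ = 8.06²/30 = 2.1655,  s₂²/n₂ = 14.13²/22 = 9.0753
SE = √(s₁²/n₁ + s₂²/n₂) = √(2.1655 + 9.0753) = 3.3527
df (Welch-Satterthwaite) = (s₁²/n₁ + s₂²/n₂)² / [(s₁²/n₁)²/(n₁-1) + (s₂²/n₂)²/(n₂-1)] ≈ 30.94
t = (x̄₁ - x̄₂) / SE = (65.00 - 61.15) / 3.3527 = 3.85 / 3.3527 = 1.148
p-value = 0.2596

Since p-value > α = 0.1, we fail to reject H₀.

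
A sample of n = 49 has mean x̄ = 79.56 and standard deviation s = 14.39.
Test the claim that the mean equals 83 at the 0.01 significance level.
One-sample t-test:
H₀: μ = 83
H₁: μ ≠ 83
df = n - 1 = 48
t = (x̄ - μ₀) / (s/√n) = (79.56 - 83) / (14.39/√49) = -1.673
p-value = 0.1008

Since p-value > α = 0.01, we fail to reject H₀.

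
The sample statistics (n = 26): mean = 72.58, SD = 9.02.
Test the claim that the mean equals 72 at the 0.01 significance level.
One-sample t-test:
H₀: μ = 72
H₁: μ ≠ 72
df = n - 1 = 25
t = (x̄ - μ₀) / (s/√n) = (72.58 - 72) / (9.02/√26) = 0.328
p-value = 0.7457

Since p-value > α = 0.01, we fail to reject H₀.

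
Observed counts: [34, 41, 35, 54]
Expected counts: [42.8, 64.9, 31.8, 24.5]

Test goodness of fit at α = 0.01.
Chi-square goodness of fit test:
H₀: observed counts match expected distribution
H₁: observed counts differ from expected distribution
df = k - 1 = 3
χ² = Σ(O - E)²/E
   = (34 - 42.8)²/42.8 + (41 - 64.9)²/64.9 + (35 - 31.8)²/31.8 + (54 - 24.5)²/24.5
   = 1.809 + 8.801 + 0.322 + 35.520
   = 46.45
p-value < 0.0001

Since p-value < α = 0.01, we reject H₀.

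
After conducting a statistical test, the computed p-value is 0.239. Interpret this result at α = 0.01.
Since p = 0.239 > α = 0.01, fail to reject H₀.
There is insufficient evidence to reject the null hypothesis; the result is not statistically significant at the 0.01 level.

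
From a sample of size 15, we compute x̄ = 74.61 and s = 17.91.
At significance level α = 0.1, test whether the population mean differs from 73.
One-sample t-test:
H₀: μ = 73
H₁: μ ≠ 73
df = n - 1 = 14
t = (x̄ - μ₀) / (s/√n) = (74.61 - 73) / (17.91/√15) = 0.348
p-value = 0.7329

Since p-value > α = 0.1, we fail to reject H₀.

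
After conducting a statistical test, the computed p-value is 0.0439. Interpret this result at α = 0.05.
Since p = 0.0439 < α = 0.05, reject H₀.
There is sufficient evidence to reject the null hypothesis; the result is statistically significant at the 0.05 level.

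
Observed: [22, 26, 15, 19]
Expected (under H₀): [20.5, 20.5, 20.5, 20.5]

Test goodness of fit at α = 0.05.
Chi-square goodness of fit test:
H₀: observed counts match expected distribution
H₁: observed counts differ from expected distribution
df = k - 1 = 3
χ² = Σ(O - E)²/E
   = (22 - 20.5)²/20.5 + (26 - 20.5)²/20.5 + (15 - 20.5)²/20.5 + (19 - 20.5)²/20.5
   = 0.110 + 1.476 + 1.476 + 0.110
   = 3.17
p-value = 0.3660

Since p-value > α = 0.05, we fail to reject H₀.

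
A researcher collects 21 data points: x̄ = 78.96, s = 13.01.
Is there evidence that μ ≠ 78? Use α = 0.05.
One-sample t-test:
H₀: μ = 78
H₁: μ ≠ 78
df = n - 1 = 20
t = (x̄ - μ₀) / (s/√n) = (78.96 - 78) / (13.01/√21) = 0.338
p-value = 0.7388

Since p-value > α = 0.05, we fail to reject H₀.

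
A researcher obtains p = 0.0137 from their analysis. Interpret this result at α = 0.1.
Since p = 0.0137 < α = 0.1, reject H₀.
There is sufficient evidence to reject the null hypothesis; the result is statistically significant at the 0.1 level.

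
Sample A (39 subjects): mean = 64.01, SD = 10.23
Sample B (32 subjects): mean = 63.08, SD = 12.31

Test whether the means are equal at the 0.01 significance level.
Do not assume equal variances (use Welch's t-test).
Welch's two-sample t-test:
H₀: μ₁ = μ₂
H₁: μ₁ ≠ μ₂
s₁²/n₁ = 10.23²/39 = 2.6834,  s₂²/n₂ = 12.31²/32 = 4.7355
SE = √(s₁²/n₁ + s₂²/n₂) = √(2.6834 + 4.7355) = 2.7238
df (Welch-Satterthwaite) = (s₁²/n₁ + s₂²/n₂)² / [(s₁²/n₁)²/(n₁-1) + (s₂²/n₂)²/(n₂-1)] ≈ 60.29
t = (x̄₁ - x̄₂) / SE = (64.01 - 63.08) / 2.7238 = 0.93 / 2.7238 = 0.341
p-value = 0.7340

Since p-value > α = 0.01, we fail to reject H₀.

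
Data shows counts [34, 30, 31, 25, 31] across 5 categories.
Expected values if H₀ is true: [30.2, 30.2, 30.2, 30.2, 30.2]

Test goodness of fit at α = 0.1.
Chi-square goodness of fit test:
H₀: observed counts match expected distribution
H₁: observed counts differ from expected distribution
df = k - 1 = 4
χ² = Σ(O - E)²/E
   = (34 - 30.2)²/30.2 + (30 - 30.2)²/30.2 + (31 - 30.2)²/30.2 + (25 - 30.2)²/30.2 + (31 - 30.2)²/30.2
   = 0.478 + 0.001 + 0.021 + 0.895 + 0.021
   = 1.42
p-value = 0.8412

Since p-value > α = 0.1, we fail to reject H₀.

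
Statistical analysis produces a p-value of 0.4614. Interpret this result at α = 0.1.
Since p = 0.4614 > α = 0.1, fail to reject H₀.
There is insufficient evidence to reject the null hypothesis; the result is not statistically significant at the 0.1 level.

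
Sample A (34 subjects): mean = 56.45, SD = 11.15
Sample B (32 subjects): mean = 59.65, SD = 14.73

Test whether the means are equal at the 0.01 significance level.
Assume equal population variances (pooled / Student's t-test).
Student's two-sample t-test (equal variances):
H₀: μ₁ = μ₂
H₁: μ₁ ≠ μ₂
df = n₁ + n₂ - 2 = 64
Pooled variance s_p² = [(n₁-1)s₁² + (n₂-1)s₂²] / (n₁ + n₂ - 2) = [(33)(11.15²) + (31)(14.73²)] / 64 = 169.2000
SE = √(s_p²(1/n₁ + 1/n₂)) = √(169.2000 × (1/34 + 1/32)) = 3.2037
t = (x̄₁ - x̄₂) / SE = (56.45 - 59.65) / 3.2037 = -3.20 / 3.2037 = -0.999
p-value = 0.3216

Since p-value > α = 0.01, we fail to reject H₀.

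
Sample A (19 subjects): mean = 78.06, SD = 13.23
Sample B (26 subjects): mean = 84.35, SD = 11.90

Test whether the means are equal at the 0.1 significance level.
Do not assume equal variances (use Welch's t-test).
Welch's two-sample t-test:
H₀: μ₁ = μ₂
H₁: μ₁ ≠ μ₂
s₁²/n₁ = 13.23²/19 = 9.2123,  s₂²/n₂ = 11.90²/26 = 5.4465
SE = √(s₁²/n₁ + s₂²/n₂) = √(9.2123 + 5.4465) = 3.8287
df (Welch-Satterthwaite) = (s₁²/n₁ + s₂²/n₂)² / [(s₁²/n₁)²/(n₁-1) + (s₂²/n₂)²/(n₂-1)] ≈ 36.41
t = (x̄₁ - x̄₂) / SE = (78.06 - 84.35) / 3.8287 = -6.29 / 3.8287 = -1.643
p-value = 0.1090

Since p-value > α = 0.1, we fail to reject H₀.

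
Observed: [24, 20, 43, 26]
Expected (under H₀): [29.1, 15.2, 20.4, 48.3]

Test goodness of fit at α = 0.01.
Chi-square goodness of fit test:
H₀: observed counts match expected distribution
H₁: observed counts differ from expected distribution
df = k - 1 = 3
χ² = Σ(O - E)²/E
   = (24 - 29.1)²/29.1 + (20 - 15.2)²/15.2 + (43 - 20.4)²/20.4 + (26 - 48.3)²/48.3
   = 0.894 + 1.516 + 25.037 + 10.296
   = 37.74
p-value < 0.0001

Since p-value < α = 0.01, we reject H₀.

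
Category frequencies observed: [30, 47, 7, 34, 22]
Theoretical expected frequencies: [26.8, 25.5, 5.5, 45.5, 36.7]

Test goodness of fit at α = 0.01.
Chi-square goodness of fit test:
H₀: observed counts match expected distribution
H₁: observed counts differ from expected distribution
df = k - 1 = 4
χ² = Σ(O - E)²/E
   = (30 - 26.8)²/26.8 + (47 - 25.5)²/25.5 + (7 - 5.5)²/5.5 + (34 - 45.5)²/45.5 + (22 - 36.7)²/36.7
   = 0.382 + 18.127 + 0.409 + 2.907 + 5.888
   = 27.71
p-value < 0.0001

Since p-value < α = 0.01, we reject H₀.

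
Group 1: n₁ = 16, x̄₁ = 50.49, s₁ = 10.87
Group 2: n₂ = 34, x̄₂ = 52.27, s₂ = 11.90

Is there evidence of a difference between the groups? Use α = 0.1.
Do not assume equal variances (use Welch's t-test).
Welch's two-sample t-test:
H₀: μ₁ = μ₂
H₁: μ₁ ≠ μ₂
s₁²/n₁ = 10.87²/16 = 7.3848,  s₂²/n₂ = 11.90²/34 = 4.1650
SE = √(s₁²/n₁ + s₂²/n₂) = √(7.3848 + 4.1650) = 3.3985
df (Welch-Satterthwaite) = (s₁²/n₁ + s₂²/n₂)² / [(s₁²/n₁)²/(n₁-1) + (s₂²/n₂)²/(n₂-1)] ≈ 32.06
t = (x̄₁ - x̄₂) / SE = (50.49 - 52.27) / 3.3985 = -1.78 / 3.3985 = -0.524
p-value = 0.6040

Since p-value > α = 0.1, we fail to reject H₀.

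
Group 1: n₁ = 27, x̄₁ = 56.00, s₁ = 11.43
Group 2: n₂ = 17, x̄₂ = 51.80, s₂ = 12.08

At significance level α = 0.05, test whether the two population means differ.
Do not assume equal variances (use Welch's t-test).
Welch's two-sample t-test:
H₀: μ₁ = μ₂
H₁: μ₁ ≠ μ₂
s₁²/n₁ = 11.43²/27 = 4.8387,  s₂²/n₂ = 12.08²/17 = 8.5839
SE = √(s₁²/n₁ + s₂²/n₂) = √(4.8387 + 8.5839) = 3.6637
df (Welch-Satterthwaite) = (s₁²/n₁ + s₂²/n₂)² / [(s₁²/n₁)²/(n₁-1) + (s₂²/n₂)²/(n₂-1)] ≈ 32.72
t = (x̄₁ - x̄₂) / SE = (56.00 - 51.80) / 3.6637 = 4.20 / 3.6637 = 1.146
p-value = 0.2599

Since p-value > α = 0.05, we fail to reject H₀.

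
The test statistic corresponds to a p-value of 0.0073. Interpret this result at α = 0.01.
Since p = 0.0073 < α = 0.01, reject H₀.
There is sufficient evidence to reject the null hypothesis; the result is statistically significant at the 0.01 level.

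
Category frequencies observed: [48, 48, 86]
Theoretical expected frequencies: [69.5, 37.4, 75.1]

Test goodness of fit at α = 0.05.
Chi-square goodness of fit test:
H₀: observed counts match expected distribution
H₁: observed counts differ from expected distribution
df = k - 1 = 2
χ² = Σ(O - E)²/E
   = (48 - 69.5)²/69.5 + (48 - 37.4)²/37.4 + (86 - 75.1)²/75.1
   = 6.651 + 3.004 + 1.582
   = 11.24
p-value = 0.0036

Since p-value < α = 0.05, we reject H₀.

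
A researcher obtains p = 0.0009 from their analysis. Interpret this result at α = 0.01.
Since p = 0.0009 < α = 0.01, reject H₀.
There is sufficient evidence to reject the null hypothesis; the result is statistically significant at the 0.01 level.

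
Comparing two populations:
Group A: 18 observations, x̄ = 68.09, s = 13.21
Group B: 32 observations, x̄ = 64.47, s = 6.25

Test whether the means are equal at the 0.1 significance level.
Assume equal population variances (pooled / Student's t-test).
Student's two-sample t-test (equal variances):
H₀: μ₁ = μ₂
H₁: μ₁ ≠ μ₂
df = n₁ + n₂ - 2 = 48
Pooled variance s_p² = [(n₁-1)s₁² + (n₂-1)s₂²] / (n₁ + n₂ - 2) = [(17)(13.21²) + (31)(6.25²)] / 48 = 87.0314
SE = √(s_p²(1/n₁ + 1/n₂)) = √(87.0314 × (1/18 + 1/32)) = 2.7486
t = (x̄₁ - x̄₂) / SE = (68.09 - 64.47) / 2.7486 = 3.62 / 2.7486 = 1.317
p-value = 0.1941

Since p-value > α = 0.1, we fail to reject H₀.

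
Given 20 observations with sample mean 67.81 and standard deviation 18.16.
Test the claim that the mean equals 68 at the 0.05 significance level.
One-sample t-test:
H₀: μ = 68
H₁: μ ≠ 68
df = n - 1 = 19
t = (x̄ - μ₀) / (s/√n) = (67.81 - 68) / (18.16/√20) = -0.047
p-value = 0.9632

Since p-value > α = 0.05, we fail to reject H₀.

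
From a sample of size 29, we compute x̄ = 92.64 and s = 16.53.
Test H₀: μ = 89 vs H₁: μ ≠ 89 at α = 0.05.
One-sample t-test:
H₀: μ = 89
H₁: μ ≠ 89
df = n - 1 = 28
t = (x̄ - μ₀) / (s/√n) = (92.64 - 89) / (16.53/√29) = 1.186
p-value = 0.2456

Since p-value > α = 0.05, we fail to reject H₀.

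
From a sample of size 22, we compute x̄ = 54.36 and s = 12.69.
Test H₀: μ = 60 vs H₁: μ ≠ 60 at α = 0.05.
One-sample t-test:
H₀: μ = 60
H₁: μ ≠ 60
df = n - 1 = 21
t = (x̄ - μ₀) / (s/√n) = (54.36 - 60) / (12.69/√22) = -2.085
p-value = 0.0495

Since p-value < α = 0.05, we reject H₀.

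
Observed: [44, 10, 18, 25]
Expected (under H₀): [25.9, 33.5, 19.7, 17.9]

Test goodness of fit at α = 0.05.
Chi-square goodness of fit test:
H₀: observed counts match expected distribution
H₁: observed counts differ from expected distribution
df = k - 1 = 3
χ² = Σ(O - E)²/E
   = (44 - 25.9)²/25.9 + (10 - 33.5)²/33.5 + (18 - 19.7)²/19.7 + (25 - 17.9)²/17.9
   = 12.649 + 16.485 + 0.147 + 2.816
   = 32.10
p-value < 0.0001

Since p-value < α = 0.05, we reject H₀.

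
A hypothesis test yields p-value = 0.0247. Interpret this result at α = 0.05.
Since p = 0.0247 < α = 0.05, reject H₀.
There is sufficient evidence to reject the null hypothesis; the result is statistically significant at the 0.05 level.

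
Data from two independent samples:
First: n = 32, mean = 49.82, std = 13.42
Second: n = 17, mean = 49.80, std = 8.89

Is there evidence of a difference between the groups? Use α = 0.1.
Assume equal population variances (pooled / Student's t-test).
Student's two-sample t-test (equal variances):
H₀: μ₁ = μ₂
H₁: μ₁ ≠ μ₂
df = n₁ + n₂ - 2 = 47
Pooled variance s_p² = [(n₁-1)s₁² + (n₂-1)s₂²] / (n₁ + n₂ - 2) = [(31)(13.42²) + (16)(8.89²)] / 47 = 145.6915
SE = √(s_p²(1/n₁ + 1/n₂)) = √(145.6915 × (1/32 + 1/17)) = 3.6226
t = (x̄₁ - x̄₂) / SE = (49.82 - 49.80) / 3.6226 = 0.02 / 3.6226 = 0.006
p-value = 0.9956

Since p-value > α = 0.1, we fail to reject H₀.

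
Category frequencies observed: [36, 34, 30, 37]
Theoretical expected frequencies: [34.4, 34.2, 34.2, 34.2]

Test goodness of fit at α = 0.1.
Chi-square goodness of fit test:
H₀: observed counts match expected distribution
H₁: observed counts differ from expected distribution
df = k - 1 = 3
χ² = Σ(O - E)²/E
   = (36 - 34.4)²/34.4 + (34 - 34.2)²/34.2 + (30 - 34.2)²/34.2 + (37 - 34.2)²/34.2
   = 0.074 + 0.001 + 0.516 + 0.229
   = 0.82
p-value = 0.8445

Since p-value > α = 0.1, we fail to reject H₀.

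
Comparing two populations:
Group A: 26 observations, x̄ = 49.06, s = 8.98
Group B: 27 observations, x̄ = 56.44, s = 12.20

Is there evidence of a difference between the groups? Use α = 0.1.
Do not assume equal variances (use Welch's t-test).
Welch's two-sample t-test:
H₀: μ₁ = μ₂
H₁: μ₁ ≠ μ₂
s₁²/n₁ = 8.98²/26 = 3.1016,  s₂²/n₂ = 12.20²/27 = 5.5126
SE = √(s₁²/n₁ + s₂²/n₂) = √(3.1016 + 5.5126) = 2.9350
df (Welch-Satterthwaite) = (s₁²/n₁ + s₂²/n₂)² / [(s₁²/n₁)²/(n₁-1) + (s₂²/n₂)²/(n₂-1)] ≈ 47.76
t = (x̄₁ - x̄₂) / SE = (49.06 - 56.44) / 2.9350 = -7.38 / 2.9350 = -2.514
p-value = 0.0153

Since p-value < α = 0.1, we reject H₀.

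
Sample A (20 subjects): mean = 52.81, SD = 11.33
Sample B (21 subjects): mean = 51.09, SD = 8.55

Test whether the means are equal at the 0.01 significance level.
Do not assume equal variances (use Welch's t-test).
Welch's two-sample t-test:
H₀: μ₁ = μ₂
H₁: μ₁ ≠ μ₂
s₁²/n₁ = 11.33²/20 = 6.4184,  s₂²/n₂ = 8.55²/21 = 3.4811
SE = √(s₁²/n₁ + s₂²/n₂) = √(6.4184 + 3.4811) = 3.1463
df (Welch-Satterthwaite) = (s₁²/n₁ + s₂²/n₂)² / [(s₁²/n₁)²/(n₁-1) + (s₂²/n₂)²/(n₂-1)] ≈ 35.33
t = (x̄₁ - x̄₂) / SE = (52.81 - 51.09) / 3.1463 = 1.72 / 3.1463 = 0.547
p-value = 0.5880

Since p-value > α = 0.01, we fail to reject H₀.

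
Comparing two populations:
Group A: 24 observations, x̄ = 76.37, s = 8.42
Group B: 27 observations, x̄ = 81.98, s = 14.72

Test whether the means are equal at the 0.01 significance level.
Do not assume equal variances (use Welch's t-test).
Welch's two-sample t-test:
H₀: μ₁ = μ₂
H₁: μ₁ ≠ μ₂
s₁²/n₁ = 8.42²/24 = 2.9540,  s₂²/n₂ = 14.72²/27 = 8.0251
SE = √(s₁²/n₁ + s₂²/n₂) = √(2.9540 + 8.0251) = 3.3135
df (Welch-Satterthwaite) = (s₁²/n₁ + s₂²/n₂)² / [(s₁²/n₁)²/(n₁-1) + (s₂²/n₂)²/(n₂-1)] ≈ 42.20
t = (x̄₁ - x̄₂) / SE = (76.37 - 81.98) / 3.3135 = -5.61 / 3.3135 = -1.693
p-value = 0.0978

Since p-value > α = 0.01, we fail to reject H₀.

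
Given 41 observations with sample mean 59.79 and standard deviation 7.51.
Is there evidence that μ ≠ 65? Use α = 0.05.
One-sample t-test:
H₀: μ = 65
H₁: μ ≠ 65
df = n - 1 = 40
t = (x̄ - μ₀) / (s/√n) = (59.79 - 65) / (7.51/√41) = -4.442
p-value = 0.0001

Since p-value < α = 0.05, we reject H₀.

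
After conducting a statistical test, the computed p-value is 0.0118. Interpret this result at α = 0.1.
Since p = 0.0118 < α = 0.1, reject H₀.
There is sufficient evidence to reject the null hypothesis; the result is statistically significant at the 0.1 level.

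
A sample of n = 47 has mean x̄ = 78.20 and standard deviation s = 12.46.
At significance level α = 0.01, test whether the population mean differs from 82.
One-sample t-test:
H₀: μ = 82
H₁: μ ≠ 82
df = n - 1 = 46
t = (x̄ - μ₀) / (s/√n) = (78.20 - 82) / (12.46/√47) = -2.091
p-value = 0.0421

Since p-value > α = 0.01, we fail to reject H₀.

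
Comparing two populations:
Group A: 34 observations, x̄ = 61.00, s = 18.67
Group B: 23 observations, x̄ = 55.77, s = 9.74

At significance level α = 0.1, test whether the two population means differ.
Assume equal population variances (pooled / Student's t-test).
Student's two-sample t-test (equal variances):
H₀: μ₁ = μ₂
H₁: μ₁ ≠ μ₂
df = n₁ + n₂ - 2 = 55
Pooled variance s_p² = [(n₁-1)s₁² + (n₂-1)s₂²] / (n₁ + n₂ - 2) = [(33)(18.67²) + (22)(9.74²)] / 55 = 247.0884
SE = √(s_p²(1/n₁ + 1/n₂)) = √(247.0884 × (1/34 + 1/23)) = 4.2439
t = (x̄₁ - x̄₂) / SE = (61.00 - 55.77) / 4.2439 = 5.23 / 4.2439 = 1.232
p-value = 0.2231

Since p-value > α = 0.1, we fail to reject H₀.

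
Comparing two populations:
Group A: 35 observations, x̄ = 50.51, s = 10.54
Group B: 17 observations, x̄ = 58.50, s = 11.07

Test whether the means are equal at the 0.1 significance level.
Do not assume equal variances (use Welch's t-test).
Welch's two-sample t-test:
H₀: μ₁ = μ₂
H₁: μ₁ ≠ μ₂
s₁²/n₁ = 10.54²/35 = 3.1740,  s₂²/n₂ = 11.07²/17 = 7.2085
SE = √(s₁²/n₁ + s₂²/n₂) = √(3.1740 + 7.2085) = 3.2222
df (Welch-Satterthwaite) = (s₁²/n₁ + s₂²/n₂)² / [(s₁²/n₁)²/(n₁-1) + (s₂²/n₂)²/(n₂-1)] ≈ 30.42
t = (x̄₁ - x̄₂) / SE = (50.51 - 58.50) / 3.2222 = -7.99 / 3.2222 = -2.480
p-value = 0.0189

Since p-value < α = 0.1, we reject H₀.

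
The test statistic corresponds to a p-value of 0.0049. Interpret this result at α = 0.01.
Since p = 0.0049 < α = 0.01, reject H₀.
There is sufficient evidence to reject the null hypothesis; the result is statistically significant at the 0.01 level.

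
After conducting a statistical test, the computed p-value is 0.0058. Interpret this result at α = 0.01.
Since p = 0.0058 < α = 0.01, reject H₀.
There is sufficient evidence to reject the null hypothesis; the result is statistically significant at the 0.01 level.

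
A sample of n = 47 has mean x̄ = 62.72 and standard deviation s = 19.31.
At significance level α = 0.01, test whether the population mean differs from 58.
One-sample t-test:
H₀: μ = 58
H₁: μ ≠ 58
df = n - 1 = 46
t = (x̄ - μ₀) / (s/√n) = (62.72 - 58) / (19.31/√47) = 1.676
p-value = 0.1006

Since p-value > α = 0.01, we fail to reject H₀.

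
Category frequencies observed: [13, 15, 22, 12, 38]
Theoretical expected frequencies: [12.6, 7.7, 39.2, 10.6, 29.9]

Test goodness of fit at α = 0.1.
Chi-square goodness of fit test:
H₀: observed counts match expected distribution
H₁: observed counts differ from expected distribution
df = k - 1 = 4
χ² = Σ(O - E)²/E
   = (13 - 12.6)²/12.6 + (15 - 7.7)²/7.7 + (22 - 39.2)²/39.2 + (12 - 10.6)²/10.6 + (38 - 29.9)²/29.9
   = 0.013 + 6.921 + 7.547 + 0.185 + 2.194
   = 16.86
p-value = 0.0021

Since p-value < α = 0.1, we reject H₀.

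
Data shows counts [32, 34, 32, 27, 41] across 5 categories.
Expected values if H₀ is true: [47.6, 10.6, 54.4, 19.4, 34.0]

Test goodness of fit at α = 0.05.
Chi-square goodness of fit test:
H₀: observed counts match expected distribution
H₁: observed counts differ from expected distribution
df = k - 1 = 4
χ² = Σ(O - E)²/E
   = (32 - 47.6)²/47.6 + (34 - 10.6)²/10.6 + (32 - 54.4)²/54.4 + (27 - 19.4)²/19.4 + (41 - 34.0)²/34.0
   = 5.113 + 51.657 + 9.224 + 2.977 + 1.441
   = 70.41
p-value < 0.0001

Since p-value < α = 0.05, we reject H₀.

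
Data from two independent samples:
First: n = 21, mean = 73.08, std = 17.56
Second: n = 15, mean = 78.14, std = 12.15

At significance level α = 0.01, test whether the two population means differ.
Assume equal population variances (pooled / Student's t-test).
Student's two-sample t-test (equal variances):
H₀: μ₁ = μ₂
H₁: μ₁ ≠ μ₂
df = n₁ + n₂ - 2 = 34
Pooled variance s_p² = [(n₁-1)s₁² + (n₂-1)s₂²] / (n₁ + n₂ - 2) = [(20)(17.56²) + (14)(12.15²)] / 34 = 242.1702
SE = √(s_p²(1/n₁ + 1/n₂)) = √(242.1702 × (1/21 + 1/15)) = 5.2609
t = (x̄₁ - x̄₂) / SE = (73.08 - 78.14) / 5.2609 = -5.06 / 5.2609 = -0.962
p-value = 0.3429

Since p-value > α = 0.01, we fail to reject H₀.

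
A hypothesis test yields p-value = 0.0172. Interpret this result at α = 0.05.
Since p = 0.0172 < α = 0.05, reject H₀.
There is sufficient evidence to reject the null hypothesis; the result is statistically significant at the 0.05 level.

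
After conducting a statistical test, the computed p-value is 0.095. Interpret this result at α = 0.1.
Since p = 0.095 < α = 0.1, reject H₀.
There is sufficient evidence to reject the null hypothesis; the result is statistically significant at the 0.1 level.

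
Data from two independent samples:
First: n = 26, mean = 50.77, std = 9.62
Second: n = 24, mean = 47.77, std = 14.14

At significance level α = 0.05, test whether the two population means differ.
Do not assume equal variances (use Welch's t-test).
Welch's two-sample t-test:
H₀: μ₁ = μ₂
H₁: μ₁ ≠ μ₂
s₁²/n₁ = 9.62²/26 = 3.5594,  s₂²/n₂ = 14.14²/24 = 8.3308
SE = √(s₁²/n₁ + s₂²/n₂) = √(3.5594 + 8.3308) = 3.4482
df (Welch-Satterthwaite) = (s₁²/n₁ + s₂²/n₂)² / [(s₁²/n₁)²/(n₁-1) + (s₂²/n₂)²/(n₂-1)] ≈ 40.12
t = (x̄₁ - x̄₂) / SE = (50.77 - 47.77) / 3.4482 = 3.00 / 3.4482 = 0.870
p-value = 0.3895

Since p-value > α = 0.05, we fail to reject H₀.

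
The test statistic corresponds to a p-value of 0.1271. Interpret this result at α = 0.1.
Since p = 0.1271 > α = 0.1, fail to reject H₀.
There is insufficient evidence to reject the null hypothesis; the result is not statistically significant at the 0.1 level.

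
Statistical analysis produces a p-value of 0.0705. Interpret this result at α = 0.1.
Since p = 0.0705 < α = 0.1, reject H₀.
There is sufficient evidence to reject the null hypothesis; the result is statistically significant at the 0.1 level.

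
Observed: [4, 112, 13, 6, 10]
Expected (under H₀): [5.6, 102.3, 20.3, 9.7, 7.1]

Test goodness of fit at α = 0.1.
Chi-square goodness of fit test:
H₀: observed counts match expected distribution
H₁: observed counts differ from expected distribution
df = k - 1 = 4
χ² = Σ(O - E)²/E
   = (4 - 5.6)²/5.6 + (112 - 102.3)²/102.3 + (13 - 20.3)²/20.3 + (6 - 9.7)²/9.7 + (10 - 7.1)²/7.1
   = 0.457 + 0.920 + 2.625 + 1.411 + 1.185
   = 6.60
p-value = 0.1587

Since p-value > α = 0.1, we fail to reject H₀.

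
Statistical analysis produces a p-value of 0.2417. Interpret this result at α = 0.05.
Since p = 0.2417 > α = 0.05, fail to reject H₀.
There is insufficient evidence to reject the null hypothesis; the result is not statistically significant at the 0.05 level.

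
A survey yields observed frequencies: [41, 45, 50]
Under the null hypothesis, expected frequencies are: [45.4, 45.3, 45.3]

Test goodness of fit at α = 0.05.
Chi-square goodness of fit test:
H₀: observed counts match expected distribution
H₁: observed counts differ from expected distribution
df = k - 1 = 2
χ² = Σ(O - E)²/E
   = (41 - 45.4)²/45.4 + (45 - 45.3)²/45.3 + (50 - 45.3)²/45.3
   = 0.426 + 0.002 + 0.488
   = 0.92
p-value = 0.6325

Since p-value > α = 0.05, we fail to reject H₀.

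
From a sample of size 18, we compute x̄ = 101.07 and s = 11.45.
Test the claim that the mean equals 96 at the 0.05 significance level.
One-sample t-test:
H₀: μ = 96
H₁: μ ≠ 96
df = n - 1 = 17
t = (x̄ - μ₀) / (s/√n) = (101.07 - 96) / (11.45/√18) = 1.879
p-value = 0.0776

Since p-value > α = 0.05, we fail to reject H₀.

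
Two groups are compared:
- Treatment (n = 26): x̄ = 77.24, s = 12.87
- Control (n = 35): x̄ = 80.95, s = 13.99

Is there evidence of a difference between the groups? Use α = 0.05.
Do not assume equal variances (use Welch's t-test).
Welch's two-sample t-test:
H₀: μ₁ = μ₂
H₁: μ₁ ≠ μ₂
s₁²/n₁ = 12.87²/26 = 6.3706,  s₂²/n₂ = 13.99²/35 = 5.5920
SE = √(s₁²/n₁ + s₂²/n₂) = √(6.3706 + 5.5920) = 3.4587
df (Welch-Satterthwaite) = (s₁²/n₁ + s₂²/n₂)² / [(s₁²/n₁)²/(n₁-1) + (s₂²/n₂)²/(n₂-1)] ≈ 56.27
t = (x̄₁ - x̄₂) / SE = (77.24 - 80.95) / 3.4587 = -3.71 / 3.4587 = -1.073
p-value = 0.2880

Since p-value > α = 0.05, we fail to reject H₀.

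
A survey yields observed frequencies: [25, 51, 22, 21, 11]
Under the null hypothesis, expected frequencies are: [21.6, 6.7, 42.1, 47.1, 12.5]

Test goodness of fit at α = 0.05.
Chi-square goodness of fit test:
H₀: observed counts match expected distribution
H₁: observed counts differ from expected distribution
df = k - 1 = 4
χ² = Σ(O - E)²/E
   = (25 - 21.6)²/21.6 + (51 - 6.7)²/6.7 + (22 - 42.1)²/42.1 + (21 - 47.1)²/47.1 + (11 - 12.5)²/12.5
   = 0.535 + 292.909 + 9.596 + 14.463 + 0.180
   = 317.68
p-value < 0.0001

Since p-value < α = 0.05, we reject H₀.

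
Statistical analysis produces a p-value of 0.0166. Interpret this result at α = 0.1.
Since p = 0.0166 < α = 0.1, reject H₀.
There is sufficient evidence to reject the null hypothesis; the result is statistically significant at the 0.1 level.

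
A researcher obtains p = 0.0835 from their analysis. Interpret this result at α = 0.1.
Since p = 0.0835 < α = 0.1, reject H₀.
There is sufficient evidence to reject the null hypothesis; the result is statistically significant at the 0.1 level.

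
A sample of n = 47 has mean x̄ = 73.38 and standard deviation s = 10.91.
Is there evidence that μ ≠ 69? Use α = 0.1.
One-sample t-test:
H₀: μ = 69
H₁: μ ≠ 69
df = n - 1 = 46
t = (x̄ - μ₀) / (s/√n) = (73.38 - 69) / (10.91/√47) = 2.752
p-value = 0.0084

Since p-value < α = 0.1, we reject H₀.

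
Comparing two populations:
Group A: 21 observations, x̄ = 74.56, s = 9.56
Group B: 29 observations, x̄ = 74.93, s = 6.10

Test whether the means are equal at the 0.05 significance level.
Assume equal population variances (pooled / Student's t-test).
Student's two-sample t-test (equal variances):
H₀: μ₁ = μ₂
H₁: μ₁ ≠ μ₂
df = n₁ + n₂ - 2 = 48
Pooled variance s_p² = [(n₁-1)s₁² + (n₂-1)s₂²] / (n₁ + n₂ - 2) = [(20)(9.56²) + (28)(6.10²)] / 48 = 59.7865
SE = √(s_p²(1/n₁ + 1/n₂)) = √(59.7865 × (1/21 + 1/29)) = 2.2155
t = (x̄₁ - x̄₂) / SE = (74.56 - 74.93) / 2.2155 = -0.37 / 2.2155 = -0.167
p-value = 0.8681

Since p-value > α = 0.05, we fail to reject H₀.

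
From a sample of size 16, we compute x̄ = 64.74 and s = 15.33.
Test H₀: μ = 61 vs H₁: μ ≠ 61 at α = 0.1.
One-sample t-test:
H₀: μ = 61
H₁: μ ≠ 61
df = n - 1 = 15
t = (x̄ - μ₀) / (s/√n) = (64.74 - 61) / (15.33/√16) = 0.976
p-value = 0.3446

Since p-value > α = 0.1, we fail to reject H₀.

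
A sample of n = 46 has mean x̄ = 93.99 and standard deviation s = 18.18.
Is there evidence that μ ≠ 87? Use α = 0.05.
One-sample t-test:
H₀: μ = 87
H₁: μ ≠ 87
df = n - 1 = 45
t = (x̄ - μ₀) / (s/√n) = (93.99 - 87) / (18.18/√46) = 2.608
p-value = 0.0123

Since p-value < α = 0.05, we reject H₀.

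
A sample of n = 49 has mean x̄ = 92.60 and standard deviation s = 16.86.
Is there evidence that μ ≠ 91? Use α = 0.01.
One-sample t-test:
H₀: μ = 91
H₁: μ ≠ 91
df = n - 1 = 48
t = (x̄ - μ₀) / (s/√n) = (92.60 - 91) / (16.86/√49) = 0.664
p-value = 0.5097

Since p-value > α = 0.01, we fail to reject H₀.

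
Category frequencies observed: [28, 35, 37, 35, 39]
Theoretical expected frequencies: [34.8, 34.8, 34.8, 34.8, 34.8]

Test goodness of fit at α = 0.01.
Chi-square goodness of fit test:
H₀: observed counts match expected distribution
H₁: observed counts differ from expected distribution
df = k - 1 = 4
χ² = Σ(O - E)²/E
   = (28 - 34.8)²/34.8 + (35 - 34.8)²/34.8 + (37 - 34.8)²/34.8 + (35 - 34.8)²/34.8 + (39 - 34.8)²/34.8
   = 1.329 + 0.001 + 0.139 + 0.001 + 0.507
   = 1.98
p-value = 0.7400

Since p-value > α = 0.01, we fail to reject H₀.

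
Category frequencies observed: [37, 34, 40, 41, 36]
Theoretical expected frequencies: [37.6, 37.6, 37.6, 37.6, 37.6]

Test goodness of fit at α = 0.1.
Chi-square goodness of fit test:
H₀: observed counts match expected distribution
H₁: observed counts differ from expected distribution
df = k - 1 = 4
χ² = Σ(O - E)²/E
   = (37 - 37.6)²/37.6 + (34 - 37.6)²/37.6 + (40 - 37.6)²/37.6 + (41 - 37.6)²/37.6 + (36 - 37.6)²/37.6
   = 0.010 + 0.345 + 0.153 + 0.307 + 0.068
   = 0.88
p-value = 0.9270

Since p-value > α = 0.1, we fail to reject H₀.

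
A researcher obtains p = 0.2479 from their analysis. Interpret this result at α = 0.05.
Since p = 0.2479 > α = 0.05, fail to reject H₀.
There is insufficient evidence to reject the null hypothesis; the result is not statistically significant at the 0.05 level.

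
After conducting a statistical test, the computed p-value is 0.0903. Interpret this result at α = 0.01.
Since p = 0.0903 > α = 0.01, fail to reject H₀.
There is insufficient evidence to reject the null hypothesis; the result is not statistically significant at the 0.01 level.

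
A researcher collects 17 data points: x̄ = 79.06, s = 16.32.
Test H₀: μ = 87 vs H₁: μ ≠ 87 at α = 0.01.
One-sample t-test:
H₀: μ = 87
H₁: μ ≠ 87
df = n - 1 = 16
t = (x̄ - μ₀) / (s/√n) = (79.06 - 87) / (16.32/√17) = -2.006
p-value = 0.0621

Since p-value > α = 0.01, we fail to reject H₀.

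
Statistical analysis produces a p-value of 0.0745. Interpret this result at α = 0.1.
Since p = 0.0745 < α = 0.1, reject H₀.
There is sufficient evidence to reject the null hypothesis; the result is statistically significant at the 0.1 level.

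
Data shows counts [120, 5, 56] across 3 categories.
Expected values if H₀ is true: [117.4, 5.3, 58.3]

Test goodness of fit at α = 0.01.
Chi-square goodness of fit test:
H₀: observed counts match expected distribution
H₁: observed counts differ from expected distribution
df = k - 1 = 2
χ² = Σ(O - E)²/E
   = (120 - 117.4)²/117.4 + (5 - 5.3)²/5.3 + (56 - 58.3)²/58.3
   = 0.058 + 0.017 + 0.091
   = 0.17
p-value = 0.9207

Since p-value > α = 0.01, we fail to reject H₀.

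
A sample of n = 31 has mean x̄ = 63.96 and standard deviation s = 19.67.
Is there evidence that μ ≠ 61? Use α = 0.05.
One-sample t-test:
H₀: μ = 61
H₁: μ ≠ 61
df = n - 1 = 30
t = (x̄ - μ₀) / (s/√n) = (63.96 - 61) / (19.67/√31) = 0.838
p-value = 0.4087

Since p-value > α = 0.05, we fail to reject H₀.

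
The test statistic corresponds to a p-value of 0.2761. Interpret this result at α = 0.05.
Since p = 0.2761 > α = 0.05, fail to reject H₀.
There is insufficient evidence to reject the null hypothesis; the result is not statistically significant at the 0.05 level.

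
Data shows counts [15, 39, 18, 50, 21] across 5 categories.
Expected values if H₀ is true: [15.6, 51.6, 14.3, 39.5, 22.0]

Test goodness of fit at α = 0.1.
Chi-square goodness of fit test:
H₀: observed counts match expected distribution
H₁: observed counts differ from expected distribution
df = k - 1 = 4
χ² = Σ(O - E)²/E
   = (15 - 15.6)²/15.6 + (39 - 51.6)²/51.6 + (18 - 14.3)²/14.3 + (50 - 39.5)²/39.5 + (21 - 22.0)²/22.0
   = 0.023 + 3.077 + 0.957 + 2.791 + 0.045
   = 6.89
p-value = 0.1416

Since p-value > α = 0.1, we fail to reject H₀.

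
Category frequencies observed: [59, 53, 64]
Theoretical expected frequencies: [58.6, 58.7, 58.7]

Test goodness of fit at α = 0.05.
Chi-square goodness of fit test:
H₀: observed counts match expected distribution
H₁: observed counts differ from expected distribution
df = k - 1 = 2
χ² = Σ(O - E)²/E
   = (59 - 58.6)²/58.6 + (53 - 58.7)²/58.7 + (64 - 58.7)²/58.7
   = 0.003 + 0.553 + 0.479
   = 1.03
p-value = 0.5961

Since p-value > α = 0.05, we fail to reject H₀.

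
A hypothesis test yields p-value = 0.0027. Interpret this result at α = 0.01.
Since p = 0.0027 < α = 0.01, reject H₀.
There is sufficient evidence to reject the null hypothesis; the result is statistically significant at the 0.01 level.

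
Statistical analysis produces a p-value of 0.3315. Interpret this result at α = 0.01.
Since p = 0.3315 > α = 0.01, fail to reject H₀.
There is insufficient evidence to reject the null hypothesis; the result is not statistically significant at the 0.01 level.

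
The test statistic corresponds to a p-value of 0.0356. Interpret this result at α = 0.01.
Since p = 0.0356 > α = 0.01, fail to reject H₀.
There is insufficient evidence to reject the null hypothesis; the result is not statistically significant at the 0.01 level.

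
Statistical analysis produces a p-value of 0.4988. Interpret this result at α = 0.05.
Since p = 0.4988 > α = 0.05, fail to reject H₀.
There is insufficient evidence to reject the null hypothesis; the result is not statistically significant at the 0.05 level.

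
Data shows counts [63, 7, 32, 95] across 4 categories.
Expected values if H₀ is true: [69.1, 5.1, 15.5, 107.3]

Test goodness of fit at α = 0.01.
Chi-square goodness of fit test:
H₀: observed counts match expected distribution
H₁: observed counts differ from expected distribution
df = k - 1 = 3
χ² = Σ(O - E)²/E
   = (63 - 69.1)²/69.1 + (7 - 5.1)²/5.1 + (32 - 15.5)²/15.5 + (95 - 107.3)²/107.3
   = 0.538 + 0.708 + 17.565 + 1.410
   = 20.22
p-value = 0.0002

Since p-value < α = 0.01, we reject H₀.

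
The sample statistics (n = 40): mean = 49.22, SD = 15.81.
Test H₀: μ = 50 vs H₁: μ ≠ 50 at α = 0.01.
One-sample t-test:
H₀: μ = 50
H₁: μ ≠ 50
df = n - 1 = 39
t = (x̄ - μ₀) / (s/√n) = (49.22 - 50) / (15.81/√40) = -0.312
p-value = 0.7567

Since p-value > α = 0.01, we fail to reject H₀.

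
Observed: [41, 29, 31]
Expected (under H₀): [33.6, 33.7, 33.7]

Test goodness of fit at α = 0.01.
Chi-square goodness of fit test:
H₀: observed counts match expected distribution
H₁: observed counts differ from expected distribution
df = k - 1 = 2
χ² = Σ(O - E)²/E
   = (41 - 33.6)²/33.6 + (29 - 33.7)²/33.7 + (31 - 33.7)²/33.7
   = 1.630 + 0.655 + 0.216
   = 2.50
p-value = 0.2863

Since p-value > α = 0.01, we fail to reject H₀.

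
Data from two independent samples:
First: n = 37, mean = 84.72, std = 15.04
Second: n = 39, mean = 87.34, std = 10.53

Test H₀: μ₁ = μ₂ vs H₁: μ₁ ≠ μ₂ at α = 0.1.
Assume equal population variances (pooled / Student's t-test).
Student's two-sample t-test (equal variances):
H₀: μ₁ = μ₂
H₁: μ₁ ≠ μ₂
df = n₁ + n₂ - 2 = 74
Pooled variance s_p² = [(n₁-1)s₁² + (n₂-1)s₂²] / (n₁ + n₂ - 2) = [(36)(15.04²) + (38)(10.53²)] / 74 = 166.9829
SE = √(s_p²(1/n₁ + 1/n₂)) = √(166.9829 × (1/37 + 1/39)) = 2.9656
t = (x̄₁ - x̄₂) / SE = (84.72 - 87.34) / 2.9656 = -2.62 / 2.9656 = -0.883
p-value = 0.3798

Since p-value > α = 0.1, we fail to reject H₀.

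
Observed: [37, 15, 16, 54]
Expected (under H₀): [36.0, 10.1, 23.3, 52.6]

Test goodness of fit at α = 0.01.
Chi-square goodness of fit test:
H₀: observed counts match expected distribution
H₁: observed counts differ from expected distribution
df = k - 1 = 3
χ² = Σ(O - E)²/E
   = (37 - 36.0)²/36.0 + (15 - 10.1)²/10.1 + (16 - 23.3)²/23.3 + (54 - 52.6)²/52.6
   = 0.028 + 2.377 + 2.287 + 0.037
   = 4.73
p-value = 0.1927

Since p-value > α = 0.01, we fail to reject H₀.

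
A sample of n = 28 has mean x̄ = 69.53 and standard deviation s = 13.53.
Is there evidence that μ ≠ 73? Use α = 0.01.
One-sample t-test:
H₀: μ = 73
H₁: μ ≠ 73
df = n - 1 = 27
t = (x̄ - μ₀) / (s/√n) = (69.53 - 73) / (13.53/√28) = -1.357
p-value = 0.1860

Since p-value > α = 0.01, we fail to reject H₀.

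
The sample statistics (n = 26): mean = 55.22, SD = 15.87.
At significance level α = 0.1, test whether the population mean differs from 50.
One-sample t-test:
H₀: μ = 50
H₁: μ ≠ 50
df = n - 1 = 25
t = (x̄ - μ₀) / (s/√n) = (55.22 - 50) / (15.87/√26) = 1.677
p-value = 0.1060

Since p-value > α = 0.1, we fail to reject H₀.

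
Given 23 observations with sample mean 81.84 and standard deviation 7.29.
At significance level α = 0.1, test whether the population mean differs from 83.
One-sample t-test:
H₀: μ = 83
H₁: μ ≠ 83
df = n - 1 = 22
t = (x̄ - μ₀) / (s/√n) = (81.84 - 83) / (7.29/√23) = -0.763
p-value = 0.4535

Since p-value > α = 0.1, we fail to reject H₀.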